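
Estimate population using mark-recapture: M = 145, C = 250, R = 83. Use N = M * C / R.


N = M * C / R = 145 * 250 / 83 = 36250 / 83 = 436.75 ≈ 437

437 individuals


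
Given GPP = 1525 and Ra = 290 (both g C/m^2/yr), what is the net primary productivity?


NPP = GPP - Ra = 1525 - 290 = 1235 g C/m^2/yr

1235 g C/m^2/yr


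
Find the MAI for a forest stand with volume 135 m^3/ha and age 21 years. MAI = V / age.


MAI = 135 / 21 = 6.4286 ≈ 6.43 m^3/ha/yr

6.43 m^3/ha/yr


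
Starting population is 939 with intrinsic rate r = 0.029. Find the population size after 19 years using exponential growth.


r*t = 0.029 * 19 = 0.551
exp(0.551) = 1.73499
N = 939 * 1.73499 = 1629.16 ≈ 1629

1629


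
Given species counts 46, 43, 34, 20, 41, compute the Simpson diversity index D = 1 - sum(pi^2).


Total N = 46 + 43 + 34 + 20 + 41 = 184
Per-species terms:
  p = 46/184 = 0.250000; p^2 = 0.250000^2 = 0.062500
  p = 43/184 = 0.233696; p^2 = 0.233696^2 = 0.054614
  p = 34/184 = 0.184783; p^2 = 0.184783^2 = 0.034145
  p = 20/184 = 0.108696; p^2 = 0.108696^2 = 0.011815
  p = 41/184 = 0.222826; p^2 = 0.222826^2 = 0.049651
sum(p^2) = 0.062500 + 0.054614 + 0.034145 + 0.011815 + 0.049651 = 0.212725
D = 1 - 0.212725 = 0.787275 ≈ 0.7873

0.7873


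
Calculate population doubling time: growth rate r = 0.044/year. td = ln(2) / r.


td = ln(2) / 0.044 = 0.693147 / 0.044 = 15.7533 ≈ 15.8 years

15.8 years


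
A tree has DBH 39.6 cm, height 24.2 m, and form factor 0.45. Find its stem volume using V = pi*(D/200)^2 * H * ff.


(D/200)^2 = (39.6/200)^2 = 0.198^2 = 0.039204
BA = 3.141593 * 0.039204 = 0.123163 m^2
V = 0.123163 * 24.2 * 0.45 = 1.34125 ≈ 1.341 m^3

1.341 m^3


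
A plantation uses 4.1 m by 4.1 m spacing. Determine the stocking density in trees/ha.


N = 10000 / 4.1^2 = 10000 / 16.81 = 594.884 ≈ 595 trees/ha

595 trees/ha


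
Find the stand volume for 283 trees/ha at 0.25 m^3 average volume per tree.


V_stand = 283 * 0.25 = 70.75 ≈ 70.8 m^3/ha

70.8 m^3/ha


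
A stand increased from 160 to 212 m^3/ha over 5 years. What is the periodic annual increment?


PAI = (V2 - V1) / period = (212 - 160) / 5 = 52 / 5 = 10.40 m^3/ha/yr

10.40 m^3/ha/yr


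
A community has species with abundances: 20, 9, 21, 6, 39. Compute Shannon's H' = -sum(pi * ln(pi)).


Total N = 20 + 9 + 21 + 6 + 39 = 95
Per-species terms:
  p = 20/95 = 0.210526; ln(p) = -1.558146; p*ln(p) = 0.210526 * (-1.558146) = -0.328030
  p = 9/95 = 0.094737; ln(p) = -2.356651; p*ln(p) = 0.094737 * (-2.356651) = -0.223262
  p = 21/95 = 0.221053; ln(p) = -1.509353; p*ln(p) = 0.221053 * (-1.509353) = -0.333647
  p = 6/95 = 0.063158; ln(p) = -2.762116; p*ln(p) = 0.063158 * (-2.762116) = -0.174450
  p = 39/95 = 0.410526; ln(p) = -0.890316; p*ln(p) = 0.410526 * (-0.890316) = -0.365498
sum(p*ln(p)) = (-0.328030) + (-0.223262) + (-0.333647) + (-0.174450) + (-0.365498) = -1.424887
H' = -(-1.424887) = 1.424887 ≈ 1.4249

1.4249


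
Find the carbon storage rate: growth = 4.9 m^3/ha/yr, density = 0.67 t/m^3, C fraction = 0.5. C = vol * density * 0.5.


C = 4.9 * 0.67 * 0.5 = 1.6415 ≈ 1.64 t C/ha/yr

1.64 t C/ha/yr


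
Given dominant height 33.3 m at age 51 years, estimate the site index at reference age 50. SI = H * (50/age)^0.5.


50/51 = 0.980392
(0.980392)^0.5 = 0.990147
SI = 33.3 * 0.990147 = 32.9719 ≈ 33.0 m

33.0 m


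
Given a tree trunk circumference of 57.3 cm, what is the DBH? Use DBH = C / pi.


DBH = C / pi = 57.3 / 3.141593 = 18.2392 ≈ 18.24 cm

18.24 cm


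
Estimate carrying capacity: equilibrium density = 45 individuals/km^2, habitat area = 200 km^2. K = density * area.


K = 45 * 200 = 9000 individuals

9000 individuals


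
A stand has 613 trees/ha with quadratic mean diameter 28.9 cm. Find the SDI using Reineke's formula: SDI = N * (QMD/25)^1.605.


QMD/25 = 28.9/25 = 1.156
(1.156)^1.605 = exp(1.605 * ln(1.156)) = exp(1.605 * 0.144966) = exp(0.232670) = 1.26196
SDI = 613 * 1.26196 = 773.581 ≈ 774

774


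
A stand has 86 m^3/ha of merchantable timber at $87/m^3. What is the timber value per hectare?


Value = 86 * 87 = $7482/ha

$7482/ha


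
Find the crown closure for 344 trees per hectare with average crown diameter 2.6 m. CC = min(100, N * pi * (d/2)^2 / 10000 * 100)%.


(d/2)^2 = (2.6/2)^2 = 1.3^2 = 1.69
Crown area = 3.141593 * 1.69 = 5.30929 m^2
N * area / 10000 * 100 = 344 * 5.30929 / 10000 * 100 = 18.2640
CC = min(100, 18.2640) = 18.2640 ≈ 18.3%

18.3%


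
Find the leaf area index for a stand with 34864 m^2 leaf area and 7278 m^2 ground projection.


LAI = 34864 / 7278 = 4.7903 ≈ 4.79

4.79


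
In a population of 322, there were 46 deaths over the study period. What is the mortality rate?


Mortality rate = 46 / 322 = 0.142857 ≈ 0.1429

0.1429


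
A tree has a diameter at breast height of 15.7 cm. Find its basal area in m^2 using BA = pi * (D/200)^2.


D/200 = 15.7/200 = 0.0785 m
(D/200)^2 = 0.0785^2 = 0.00616225
BA = 3.141593 * 0.00616225 = 0.0193593 ≈ 0.0194 m^2

0.0194 m^2


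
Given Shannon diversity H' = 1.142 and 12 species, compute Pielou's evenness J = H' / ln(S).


ln(12) = 2.48491
J = H' / ln(S) = 1.142 / 2.48491 = 0.459574 ≈ 0.4596

0.4596


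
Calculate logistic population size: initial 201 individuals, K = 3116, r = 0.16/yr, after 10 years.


(K - N0)/N0 = (3116 - 201)/201 = 2915/201 = 14.5025
r*t = 0.16 * 10 = 1.6; exp(-1.6) = 0.201897
14.5025 * 0.201897 = 2.92801
1 + 2.92801 = 3.92801
N = 3116 / 3.92801 = 793.277 ≈ 793

793


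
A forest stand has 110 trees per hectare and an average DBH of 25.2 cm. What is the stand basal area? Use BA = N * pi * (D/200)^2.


(D/200)^2 = (25.2/200)^2 = 0.126^2 = 0.015876
Individual BA = 3.141593 * 0.015876 = 0.0498759 m^2
Stand BA = 110 * 0.0498759 = 5.48635 ≈ 5.49 m^2/ha

5.49 m^2/ha


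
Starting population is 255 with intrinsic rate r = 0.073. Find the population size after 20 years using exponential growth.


r*t = 0.073 * 20 = 1.46
exp(1.46) = 4.30596
N = 255 * 4.30596 = 1098.02 ≈ 1098

1098


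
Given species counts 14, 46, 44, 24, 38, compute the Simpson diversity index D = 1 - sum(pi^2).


Total N = 14 + 46 + 44 + 24 + 38 = 166
Per-species terms:
  p = 14/166 = 0.084337; p^2 = 0.084337^2 = 0.007113
  p = 46/166 = 0.277108; p^2 = 0.277108^2 = 0.076789
  p = 44/166 = 0.265060; p^2 = 0.265060^2 = 0.070257
  p = 24/166 = 0.144578; p^2 = 0.144578^2 = 0.020903
  p = 38/166 = 0.228916; p^2 = 0.228916^2 = 0.052403
sum(p^2) = 0.007113 + 0.076789 + 0.070257 + 0.020903 + 0.052403 = 0.227465
D = 1 - 0.227465 = 0.772535 ≈ 0.7725

0.7725


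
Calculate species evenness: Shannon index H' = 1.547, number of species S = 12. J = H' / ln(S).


ln(12) = 2.48491
J = H' / ln(S) = 1.547 / 2.48491 = 0.622558 ≈ 0.6226

0.6226


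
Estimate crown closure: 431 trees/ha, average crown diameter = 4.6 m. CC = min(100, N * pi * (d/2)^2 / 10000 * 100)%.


(d/2)^2 = (4.6/2)^2 = 2.3^2 = 5.29
Crown area = 3.141593 * 5.29 = 16.6190 m^2
N * area / 10000 * 100 = 431 * 16.6190 / 10000 * 100 = 71.6279
CC = min(100, 71.6279) = 71.6279 ≈ 71.6%

71.6%


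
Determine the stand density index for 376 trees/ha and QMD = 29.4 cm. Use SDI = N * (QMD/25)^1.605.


QMD/25 = 29.4/25 = 1.176
(1.176)^1.605 = exp(1.605 * ln(1.176)) = exp(1.605 * 0.162119) = exp(0.260201) = 1.29719
SDI = 376 * 1.29719 = 487.743 ≈ 488

488


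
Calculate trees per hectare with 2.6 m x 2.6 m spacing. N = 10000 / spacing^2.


N = 10000 / 2.6^2 = 10000 / 6.76 = 1479.29 ≈ 1479 trees/ha

1479 trees/ha


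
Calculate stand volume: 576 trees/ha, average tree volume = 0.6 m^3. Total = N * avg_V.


V_stand = 576 * 0.6 = 345.6 m^3/ha

345.6 m^3/ha


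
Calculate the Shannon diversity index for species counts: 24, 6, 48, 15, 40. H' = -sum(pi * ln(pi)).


Total N = 24 + 6 + 48 + 15 + 40 = 133
Per-species terms:
  p = 24/133 = 0.180451; ln(p) = -1.712296; p*ln(p) = 0.180451 * (-1.712296) = -0.308986
  p = 6/133 = 0.045113; ln(p) = -3.098585; p*ln(p) = 0.045113 * (-3.098585) = -0.139786
  p = 48/133 = 0.360902; ln(p) = -1.019149; p*ln(p) = 0.360902 * (-1.019149) = -0.367813
  p = 15/133 = 0.112782; ln(p) = -2.182299; p*ln(p) = 0.112782 * (-2.182299) = -0.246124
  p = 40/133 = 0.300752; ln(p) = -1.201469; p*ln(p) = 0.300752 * (-1.201469) = -0.361344
sum(p*ln(p)) = (-0.308986) + (-0.139786) + (-0.367813) + (-0.246124) + (-0.361344) = -1.424053
H' = -(-1.424053) = 1.424053 ≈ 1.4241

1.4241


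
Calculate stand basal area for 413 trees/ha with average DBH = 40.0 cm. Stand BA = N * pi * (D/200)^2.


(D/200)^2 = (40.0/200)^2 = 0.2^2 = 0.04
Individual BA = 3.141593 * 0.04 = 0.125664 m^2
Stand BA = 413 * 0.125664 = 51.8992 ≈ 51.90 m^2/ha

51.90 m^2/ha


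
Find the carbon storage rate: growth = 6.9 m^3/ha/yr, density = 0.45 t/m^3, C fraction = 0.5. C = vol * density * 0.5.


C = 6.9 * 0.45 * 0.5 = 1.5525 ≈ 1.55 t C/ha/yr

1.55 t C/ha/yr


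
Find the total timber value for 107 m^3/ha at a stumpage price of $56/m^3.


Value = 107 * 56 = $5992/ha

$5992/ha


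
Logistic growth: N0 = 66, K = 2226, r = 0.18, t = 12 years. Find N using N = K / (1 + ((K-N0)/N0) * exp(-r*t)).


(K - N0)/N0 = (2226 - 66)/66 = 2160/66 = 32.7273
r*t = 0.18 * 12 = 2.16; exp(-2.16) = 0.115325
32.7273 * 0.115325 = 3.77428
1 + 3.77428 = 4.77428
N = 2226 / 4.77428 = 466.248 ≈ 466

466


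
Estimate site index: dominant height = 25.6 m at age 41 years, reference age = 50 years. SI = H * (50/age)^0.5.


50/41 = 1.21951
(1.21951)^0.5 = 1.10431
SI = 25.6 * 1.10431 = 28.2703 ≈ 28.3 m

28.3 m


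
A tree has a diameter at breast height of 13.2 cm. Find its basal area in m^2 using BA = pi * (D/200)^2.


D/200 = 13.2/200 = 0.066 m
(D/200)^2 = 0.066^2 = 0.004356
BA = 3.141593 * 0.004356 = 0.0136848 ≈ 0.0137 m^2

0.0137 m^2


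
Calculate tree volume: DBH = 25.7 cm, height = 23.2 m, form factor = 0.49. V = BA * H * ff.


(D/200)^2 = (25.7/200)^2 = 0.1285^2 = 0.01651225
BA = 3.141593 * 0.01651225 = 0.0518748 m^2
V = 0.0518748 * 23.2 * 0.49 = 0.589713 ≈ 0.590 m^3

0.590 m^3


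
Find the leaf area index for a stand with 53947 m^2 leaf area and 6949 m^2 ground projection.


LAI = 53947 / 6949 = 7.7633 ≈ 7.76

7.76


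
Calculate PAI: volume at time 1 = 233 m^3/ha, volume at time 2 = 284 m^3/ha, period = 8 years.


PAI = (V2 - V1) / period = (284 - 233) / 8 = 51 / 8 = 6.3750 ≈ 6.38 m^3/ha/yr

6.38 m^3/ha/yr


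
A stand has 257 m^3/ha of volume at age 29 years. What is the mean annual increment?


MAI = 257 / 29 = 8.8621 ≈ 8.86 m^3/ha/yr

8.86 m^3/ha/yr


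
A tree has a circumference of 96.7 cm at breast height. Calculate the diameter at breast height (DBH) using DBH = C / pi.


DBH = C / pi = 96.7 / 3.141593 = 30.7806 ≈ 30.78 cm

30.78 cm


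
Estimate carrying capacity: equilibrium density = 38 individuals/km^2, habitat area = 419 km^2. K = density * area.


K = 38 * 419 = 15922 individuals

15922 individuals


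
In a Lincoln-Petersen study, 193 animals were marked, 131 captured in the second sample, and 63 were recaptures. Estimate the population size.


N = M * C / R = 193 * 131 / 63 = 25283 / 63 = 401.32 ≈ 401

401 individuals


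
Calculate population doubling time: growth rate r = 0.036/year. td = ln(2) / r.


td = ln(2) / 0.036 = 0.693147 / 0.036 = 19.2541 ≈ 19.3 years

19.3 years


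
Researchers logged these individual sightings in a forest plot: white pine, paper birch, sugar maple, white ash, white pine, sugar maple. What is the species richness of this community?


Total individuals logged = 6
Distinct species (count of individuals): white pine (2), paper birch (1), sugar maple (2), white ash (1)
Species richness = number of distinct species = 4

4


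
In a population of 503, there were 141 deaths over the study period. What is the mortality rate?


Mortality rate = 141 / 503 = 0.280318 ≈ 0.2803

0.2803


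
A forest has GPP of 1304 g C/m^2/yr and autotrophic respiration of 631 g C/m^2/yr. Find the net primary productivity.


NPP = GPP - Ra = 1304 - 631 = 673 g C/m^2/yr

673 g C/m^2/yr


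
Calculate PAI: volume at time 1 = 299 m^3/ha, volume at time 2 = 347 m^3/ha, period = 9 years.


PAI = (V2 - V1) / period = (347 - 299) / 9 = 48 / 9 = 5.3333 ≈ 5.33 m^3/ha/yr

5.33 m^3/ha/yr


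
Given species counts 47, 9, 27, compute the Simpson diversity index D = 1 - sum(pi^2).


Total N = 47 + 9 + 27 = 83
Per-species terms:
  p = 47/83 = 0.566265; p^2 = 0.566265^2 = 0.320656
  p = 9/83 = 0.108434; p^2 = 0.108434^2 = 0.011758
  p = 27/83 = 0.325301; p^2 = 0.325301^2 = 0.105821
sum(p^2) = 0.320656 + 0.011758 + 0.105821 = 0.438235
D = 1 - 0.438235 = 0.561765 ≈ 0.5618

0.5618


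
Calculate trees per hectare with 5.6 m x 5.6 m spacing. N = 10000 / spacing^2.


N = 10000 / 5.6^2 = 10000 / 31.36 = 318.878 ≈ 319 trees/ha

319 trees/ha


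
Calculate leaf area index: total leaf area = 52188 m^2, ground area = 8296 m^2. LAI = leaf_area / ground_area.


LAI = 52188 / 8296 = 6.2907 ≈ 6.29

6.29


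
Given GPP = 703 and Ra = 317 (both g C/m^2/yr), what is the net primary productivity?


NPP = GPP - Ra = 703 - 317 = 386 g C/m^2/yr

386 g C/m^2/yr


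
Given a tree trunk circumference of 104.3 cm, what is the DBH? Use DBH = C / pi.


DBH = C / pi = 104.3 / 3.141593 = 33.1997 ≈ 33.20 cm

33.20 cm


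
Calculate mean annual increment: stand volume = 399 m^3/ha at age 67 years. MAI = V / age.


MAI = 399 / 67 = 5.9552 ≈ 5.96 m^3/ha/yr

5.96 m^3/ha/yr


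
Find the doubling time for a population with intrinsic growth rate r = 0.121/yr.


td = ln(2) / 0.121 = 0.693147 / 0.121 = 5.72849 ≈ 5.7 years

5.7 years


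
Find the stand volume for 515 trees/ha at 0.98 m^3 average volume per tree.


V_stand = 515 * 0.98 = 504.7 m^3/ha

504.7 m^3/ha


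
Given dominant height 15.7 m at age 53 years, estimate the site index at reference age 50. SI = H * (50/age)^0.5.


50/53 = 0.943396
(0.943396)^0.5 = 0.971286
SI = 15.7 * 0.971286 = 15.2492 ≈ 15.2 m

15.2 m


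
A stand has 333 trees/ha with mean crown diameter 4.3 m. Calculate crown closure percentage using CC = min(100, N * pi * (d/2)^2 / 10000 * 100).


(d/2)^2 = (4.3/2)^2 = 2.15^2 = 4.6225
Crown area = 3.141593 * 4.6225 = 14.5220 m^2
N * area / 10000 * 100 = 333 * 14.5220 / 10000 * 100 = 48.3583
CC = min(100, 48.3583) = 48.3583 ≈ 48.4%

48.4%


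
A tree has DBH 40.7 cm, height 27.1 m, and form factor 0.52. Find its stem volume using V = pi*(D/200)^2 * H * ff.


(D/200)^2 = (40.7/200)^2 = 0.2035^2 = 0.04141225
BA = 3.141593 * 0.04141225 = 0.130100 m^2
V = 0.130100 * 27.1 * 0.52 = 1.83337 ≈ 1.833 m^3

1.833 m^3


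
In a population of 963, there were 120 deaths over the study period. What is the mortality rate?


Mortality rate = 120 / 963 = 0.124611 ≈ 0.1246

0.1246


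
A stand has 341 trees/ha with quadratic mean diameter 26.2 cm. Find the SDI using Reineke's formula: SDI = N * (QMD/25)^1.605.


QMD/25 = 26.2/25 = 1.048
(1.048)^1.605 = exp(1.605 * ln(1.048)) = exp(1.605 * 0.0468836) = exp(0.0752482) = 1.07815
SDI = 341 * 1.07815 = 367.649 ≈ 368

368


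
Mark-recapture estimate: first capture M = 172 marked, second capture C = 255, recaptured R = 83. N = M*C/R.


N = M * C / R = 172 * 255 / 83 = 43860 / 83 = 528.43 ≈ 528

528 individuals


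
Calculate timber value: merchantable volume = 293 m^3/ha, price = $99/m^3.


Value = 293 * 99 = $29007/ha

$29007/ha


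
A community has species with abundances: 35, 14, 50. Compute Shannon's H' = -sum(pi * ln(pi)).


Total N = 35 + 14 + 50 = 99
Per-species terms:
  p = 35/99 = 0.353535; ln(p) = -1.039773; p*ln(p) = 0.353535 * (-1.039773) = -0.367596
  p = 14/99 = 0.141414; ln(p) = -1.956064; p*ln(p) = 0.141414 * (-1.956064) = -0.276615
  p = 50/99 = 0.505051; ln(p) = -0.683096; p*ln(p) = 0.505051 * (-0.683096) = -0.344998
sum(p*ln(p)) = (-0.367596) + (-0.276615) + (-0.344998) = -0.989209
H' = -(-0.989209) = 0.989209 ≈ 0.9892

0.9892


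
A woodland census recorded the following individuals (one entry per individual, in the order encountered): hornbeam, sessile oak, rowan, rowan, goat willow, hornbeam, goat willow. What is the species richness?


Total individuals logged = 7
Distinct species (count of individuals): hornbeam (2), sessile oak (1), rowan (2), goat willow (2)
Species richness = number of distinct species = 4

4


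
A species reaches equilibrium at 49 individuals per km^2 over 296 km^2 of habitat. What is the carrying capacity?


K = 49 * 296 = 14504 individuals

14504 individuals


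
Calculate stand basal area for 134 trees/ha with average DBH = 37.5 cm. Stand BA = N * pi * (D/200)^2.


(D/200)^2 = (37.5/200)^2 = 0.1875^2 = 0.03515625
Individual BA = 3.141593 * 0.03515625 = 0.110447 m^2
Stand BA = 134 * 0.110447 = 14.7999 ≈ 14.80 m^2/ha

14.80 m^2/ha


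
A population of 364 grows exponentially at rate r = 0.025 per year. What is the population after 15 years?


r*t = 0.025 * 15 = 0.375
exp(0.375) = 1.45499
N = 364 * 1.45499 = 529.616 ≈ 530

530


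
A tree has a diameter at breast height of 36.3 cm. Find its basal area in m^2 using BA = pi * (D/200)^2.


D/200 = 36.3/200 = 0.1815 m
(D/200)^2 = 0.1815^2 = 0.03294225
BA = 3.141593 * 0.03294225 = 0.103491 ≈ 0.1035 m^2

0.1035 m^2


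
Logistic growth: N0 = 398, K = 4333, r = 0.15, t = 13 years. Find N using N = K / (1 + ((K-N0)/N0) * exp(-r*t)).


(K - N0)/N0 = (4333 - 398)/398 = 3935/398 = 9.88693
r*t = 0.15 * 13 = 1.95; exp(-1.95) = 0.142274
9.88693 * 0.142274 = 1.40665
1 + 1.40665 = 2.40665
N = 4333 / 2.40665 = 1800.43 ≈ 1800

1800


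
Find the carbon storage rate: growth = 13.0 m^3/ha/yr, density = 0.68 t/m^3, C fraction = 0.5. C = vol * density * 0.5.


C = 13.0 * 0.68 * 0.5 = 4.42 t C/ha/yr

4.42 t C/ha/yr


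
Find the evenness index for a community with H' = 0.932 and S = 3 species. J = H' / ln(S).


ln(3) = 1.09861
J = H' / ln(S) = 0.932 / 1.09861 = 0.848345 ≈ 0.8483

0.8483


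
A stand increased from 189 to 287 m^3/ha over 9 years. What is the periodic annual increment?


PAI = (V2 - V1) / period = (287 - 189) / 9 = 98 / 9 = 10.8889 ≈ 10.89 m^3/ha/yr

10.89 m^3/ha/yr


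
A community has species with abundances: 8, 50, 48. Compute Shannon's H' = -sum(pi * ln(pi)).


Total N = 8 + 50 + 48 = 106
Per-species terms:
  p = 8/106 = 0.075472; ln(p) = -2.583994; p*ln(p) = 0.075472 * (-2.583994) = -0.195019
  p = 50/106 = 0.471698; ln(p) = -0.751416; p*ln(p) = 0.471698 * (-0.751416) = -0.354441
  p = 48/106 = 0.452830; ln(p) = -0.792238; p*ln(p) = 0.452830 * (-0.792238) = -0.358749
sum(p*ln(p)) = (-0.195019) + (-0.354441) + (-0.358749) = -0.908209
H' = -(-0.908209) = 0.908209 ≈ 0.9082

0.9082


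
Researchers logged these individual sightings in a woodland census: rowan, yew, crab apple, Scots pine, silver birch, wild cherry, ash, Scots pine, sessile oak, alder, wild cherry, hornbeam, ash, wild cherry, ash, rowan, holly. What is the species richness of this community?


Total individuals logged = 17
Distinct species (count of individuals): rowan (2), yew (1), crab apple (1), Scots pine (2), silver birch (1), wild cherry (3), ash (3), sessile oak (1), alder (1), hornbeam (1), holly (1)
Species richness = number of distinct species = 11

11


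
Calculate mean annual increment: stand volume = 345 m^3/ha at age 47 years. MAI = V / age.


MAI = 345 / 47 = 7.3404 ≈ 7.34 m^3/ha/yr

7.34 m^3/ha/yr


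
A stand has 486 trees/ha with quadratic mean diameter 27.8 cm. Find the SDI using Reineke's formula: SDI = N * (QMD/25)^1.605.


QMD/25 = 27.8/25 = 1.112
(1.112)^1.605 = exp(1.605 * ln(1.112)) = exp(1.605 * 0.106160) = exp(0.170387) = 1.18576
SDI = 486 * 1.18576 = 576.279 ≈ 576

576


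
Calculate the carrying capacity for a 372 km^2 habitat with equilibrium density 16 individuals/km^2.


K = 16 * 372 = 5952 individuals

5952 individuals


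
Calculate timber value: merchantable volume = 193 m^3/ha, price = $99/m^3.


Value = 193 * 99 = $19107/ha

$19107/ha


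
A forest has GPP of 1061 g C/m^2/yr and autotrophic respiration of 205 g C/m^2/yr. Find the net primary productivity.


NPP = GPP - Ra = 1061 - 205 = 856 g C/m^2/yr

856 g C/m^2/yr


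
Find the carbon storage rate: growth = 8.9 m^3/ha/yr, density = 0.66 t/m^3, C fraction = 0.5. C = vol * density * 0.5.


C = 8.9 * 0.66 * 0.5 = 2.937 ≈ 2.94 t C/ha/yr

2.94 t C/ha/yr


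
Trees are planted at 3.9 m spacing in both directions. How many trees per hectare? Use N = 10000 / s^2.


N = 10000 / 3.9^2 = 10000 / 15.21 = 657.462 ≈ 657 trees/ha

657 trees/ha


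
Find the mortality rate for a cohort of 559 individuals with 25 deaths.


Mortality rate = 25 / 559 = 0.044723 ≈ 0.0447

0.0447


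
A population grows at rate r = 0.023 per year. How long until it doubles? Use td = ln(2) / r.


td = ln(2) / 0.023 = 0.693147 / 0.023 = 30.1368 ≈ 30.1 years

30.1 years


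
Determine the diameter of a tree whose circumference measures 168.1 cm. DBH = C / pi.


DBH = C / pi = 168.1 / 3.141593 = 53.5079 ≈ 53.51 cm

53.51 cm


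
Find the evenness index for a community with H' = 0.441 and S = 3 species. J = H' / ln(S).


ln(3) = 1.09861
J = H' / ln(S) = 0.441 / 1.09861 = 0.401416 ≈ 0.4014

0.4014


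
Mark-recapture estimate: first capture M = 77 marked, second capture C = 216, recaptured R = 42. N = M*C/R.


N = M * C / R = 77 * 216 / 42 = 16632 / 42 = 396

396 individuals


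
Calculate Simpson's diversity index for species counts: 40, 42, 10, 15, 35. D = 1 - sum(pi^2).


Total N = 40 + 42 + 10 + 15 + 35 = 142
Per-species terms:
  p = 40/142 = 0.281690; p^2 = 0.281690^2 = 0.079349
  p = 42/142 = 0.295775; p^2 = 0.295775^2 = 0.087483
  p = 10/142 = 0.070423; p^2 = 0.070423^2 = 0.004959
  p = 15/142 = 0.105634; p^2 = 0.105634^2 = 0.011159
  p = 35/142 = 0.246479; p^2 = 0.246479^2 = 0.060752
sum(p^2) = 0.079349 + 0.087483 + 0.004959 + 0.011159 + 0.060752 = 0.243702
D = 1 - 0.243702 = 0.756298 ≈ 0.7563

0.7563


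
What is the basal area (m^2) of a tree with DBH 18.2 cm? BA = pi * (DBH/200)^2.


D/200 = 18.2/200 = 0.091 m
(D/200)^2 = 0.091^2 = 0.008281
BA = 3.141593 * 0.008281 = 0.0260155 ≈ 0.0260 m^2

0.0260 m^2


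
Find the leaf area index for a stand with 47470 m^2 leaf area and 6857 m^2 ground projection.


LAI = 47470 / 6857 = 6.9229 ≈ 6.92

6.92


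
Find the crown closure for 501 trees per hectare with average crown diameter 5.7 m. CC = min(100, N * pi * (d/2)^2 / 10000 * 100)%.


(d/2)^2 = (5.7/2)^2 = 2.85^2 = 8.1225
Crown area = 3.141593 * 8.1225 = 25.5176 m^2
N * area / 10000 * 100 = 501 * 25.5176 / 10000 * 100 = 127.843
CC = min(100, 127.843) = 100%

100%


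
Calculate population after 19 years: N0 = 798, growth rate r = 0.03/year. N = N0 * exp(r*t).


r*t = 0.03 * 19 = 0.57
exp(0.57) = 1.76827
N = 798 * 1.76827 = 1411.08 ≈ 1411

1411


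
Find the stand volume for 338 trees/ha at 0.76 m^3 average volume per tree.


V_stand = 338 * 0.76 = 256.88 ≈ 256.9 m^3/ha

256.9 m^3/ha


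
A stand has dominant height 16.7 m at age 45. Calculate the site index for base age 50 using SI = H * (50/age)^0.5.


50/45 = 1.11111
(1.11111)^0.5 = 1.05409
SI = 16.7 * 1.05409 = 17.6033 ≈ 17.6 m

17.6 m


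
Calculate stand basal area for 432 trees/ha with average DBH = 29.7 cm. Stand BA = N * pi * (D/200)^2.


(D/200)^2 = (29.7/200)^2 = 0.1485^2 = 0.02205225
Individual BA = 3.141593 * 0.02205225 = 0.0692792 m^2
Stand BA = 432 * 0.0692792 = 29.9286 ≈ 29.93 m^2/ha

29.93 m^2/ha


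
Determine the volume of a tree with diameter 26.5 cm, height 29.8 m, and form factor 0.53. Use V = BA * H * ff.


(D/200)^2 = (26.5/200)^2 = 0.1325^2 = 0.01755625
BA = 3.141593 * 0.01755625 = 0.0551546 m^2
V = 0.0551546 * 29.8 * 0.53 = 0.871112 ≈ 0.871 m^3

0.871 m^3


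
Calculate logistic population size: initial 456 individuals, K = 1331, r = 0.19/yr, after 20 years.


(K - N0)/N0 = (1331 - 456)/456 = 875/456 = 1.91886
r*t = 0.19 * 20 = 3.8; exp(-3.8) = 0.0223708
1.91886 * 0.0223708 = 0.0429264
1 + 0.0429264 = 1.04293
N = 1331 / 1.04293 = 1276.21 ≈ 1276

1276


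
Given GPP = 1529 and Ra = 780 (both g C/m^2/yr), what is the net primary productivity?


NPP = GPP - Ra = 1529 - 780 = 749 g C/m^2/yr

749 g C/m^2/yr


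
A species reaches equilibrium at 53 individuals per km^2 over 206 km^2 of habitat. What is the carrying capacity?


K = 53 * 206 = 10918 individuals

10918 individuals


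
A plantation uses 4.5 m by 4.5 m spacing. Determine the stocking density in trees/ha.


N = 10000 / 4.5^2 = 10000 / 20.25 = 493.827 ≈ 494 trees/ha

494 trees/ha


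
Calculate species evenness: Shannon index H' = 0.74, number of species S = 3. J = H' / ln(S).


ln(3) = 1.09861
J = H' / ln(S) = 0.74 / 1.09861 = 0.673578 ≈ 0.6736

0.6736


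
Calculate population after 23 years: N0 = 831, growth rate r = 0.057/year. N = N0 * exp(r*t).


r*t = 0.057 * 23 = 1.311
exp(1.311) = 3.70988
N = 831 * 3.70988 = 3082.91 ≈ 3083

3083


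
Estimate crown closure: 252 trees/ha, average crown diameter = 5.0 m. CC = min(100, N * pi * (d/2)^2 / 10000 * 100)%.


(d/2)^2 = (5.0/2)^2 = 2.5^2 = 6.25
Crown area = 3.141593 * 6.25 = 19.6350 m^2
N * area / 10000 * 100 = 252 * 19.6350 / 10000 * 100 = 49.4802
CC = min(100, 49.4802) = 49.4802 ≈ 49.5%

49.5%


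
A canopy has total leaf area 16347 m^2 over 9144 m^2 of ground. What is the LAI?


LAI = 16347 / 9144 = 1.7877 ≈ 1.79

1.79


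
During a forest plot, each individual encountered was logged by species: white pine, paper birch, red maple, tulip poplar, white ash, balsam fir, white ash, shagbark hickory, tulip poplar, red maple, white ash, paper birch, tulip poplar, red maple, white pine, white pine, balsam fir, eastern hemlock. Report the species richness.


Total individuals logged = 18
Distinct species (count of individuals): white pine (3), paper birch (2), red maple (3), tulip poplar (3), white ash (3), balsam fir (2), shagbark hickory (1), eastern hemlock (1)
Species richness = number of distinct species = 8

8


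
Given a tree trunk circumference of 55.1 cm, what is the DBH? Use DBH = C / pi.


DBH = C / pi = 55.1 / 3.141593 = 17.5389 ≈ 17.54 cm

17.54 cm


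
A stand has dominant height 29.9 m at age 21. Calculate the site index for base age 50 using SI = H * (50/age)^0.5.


50/21 = 2.38095
(2.38095)^0.5 = 1.54303
SI = 29.9 * 1.54303 = 46.1366 ≈ 46.1 m

46.1 m


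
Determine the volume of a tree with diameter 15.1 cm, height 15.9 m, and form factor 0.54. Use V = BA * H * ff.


(D/200)^2 = (15.1/200)^2 = 0.0755^2 = 0.00570025
BA = 3.141593 * 0.00570025 = 0.0179079 m^2
V = 0.0179079 * 15.9 * 0.54 = 0.153757 ≈ 0.154 m^3

0.154 m^3


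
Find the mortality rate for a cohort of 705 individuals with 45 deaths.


Mortality rate = 45 / 705 = 0.063830 ≈ 0.0638

0.0638


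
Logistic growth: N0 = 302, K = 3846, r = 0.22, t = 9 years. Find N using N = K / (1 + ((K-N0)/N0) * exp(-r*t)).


(K - N0)/N0 = (3846 - 302)/302 = 3544/302 = 11.7351
r*t = 0.22 * 9 = 1.98; exp(-1.98) = 0.138069
11.7351 * 0.138069 = 1.62025
1 + 1.62025 = 2.62025
N = 3846 / 2.62025 = 1467.80 ≈ 1468

1468


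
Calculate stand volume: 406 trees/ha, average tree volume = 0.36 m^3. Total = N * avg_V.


V_stand = 406 * 0.36 = 146.16 ≈ 146.2 m^3/ha

146.2 m^3/ha


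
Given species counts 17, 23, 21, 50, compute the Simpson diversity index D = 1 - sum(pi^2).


Total N = 17 + 23 + 21 + 50 = 111
Per-species terms:
  p = 17/111 = 0.153153; p^2 = 0.153153^2 = 0.023456
  p = 23/111 = 0.207207; p^2 = 0.207207^2 = 0.042935
  p = 21/111 = 0.189189; p^2 = 0.189189^2 = 0.035792
  p = 50/111 = 0.450450; p^2 = 0.450450^2 = 0.202905
sum(p^2) = 0.023456 + 0.042935 + 0.035792 + 0.202905 = 0.305088
D = 1 - 0.305088 = 0.694912 ≈ 0.6949

0.6949


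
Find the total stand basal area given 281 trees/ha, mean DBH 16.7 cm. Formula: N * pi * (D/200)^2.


(D/200)^2 = (16.7/200)^2 = 0.0835^2 = 0.00697225
Individual BA = 3.141593 * 0.00697225 = 0.0219040 m^2
Stand BA = 281 * 0.0219040 = 6.15502 ≈ 6.16 m^2/ha

6.16 m^2/ha


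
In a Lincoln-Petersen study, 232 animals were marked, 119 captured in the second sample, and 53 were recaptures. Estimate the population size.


N = M * C / R = 232 * 119 / 53 = 27608 / 53 = 520.91 ≈ 521

521 individuals


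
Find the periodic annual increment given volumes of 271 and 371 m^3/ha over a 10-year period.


PAI = (V2 - V1) / period = (371 - 271) / 10 = 100 / 10 = 10.00 m^3/ha/yr

10.00 m^3/ha/yr


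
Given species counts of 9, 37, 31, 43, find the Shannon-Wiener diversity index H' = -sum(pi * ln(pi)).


Total N = 9 + 37 + 31 + 43 = 120
Per-species terms:
  p = 9/120 = 0.075000; ln(p) = -2.590267; p*ln(p) = 0.075000 * (-2.590267) = -0.194270
  p = 37/120 = 0.308333; ln(p) = -1.176575; p*ln(p) = 0.308333 * (-1.176575) = -0.362777
  p = 31/120 = 0.258333; ln(p) = -1.353506; p*ln(p) = 0.258333 * (-1.353506) = -0.349655
  p = 43/120 = 0.358333; ln(p) = -1.026293; p*ln(p) = 0.358333 * (-1.026293) = -0.367755
sum(p*ln(p)) = (-0.194270) + (-0.362777) + (-0.349655) + (-0.367755) = -1.274457
H' = -(-1.274457) = 1.274457 ≈ 1.2745

1.2745


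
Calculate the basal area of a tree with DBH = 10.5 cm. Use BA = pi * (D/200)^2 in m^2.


D/200 = 10.5/200 = 0.0525 m
(D/200)^2 = 0.0525^2 = 0.00275625
BA = 3.141593 * 0.00275625 = 0.00865902 ≈ 0.0087 m^2

0.0087 m^2


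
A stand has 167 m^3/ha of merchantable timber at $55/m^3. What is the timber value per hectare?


Value = 167 * 55 = $9185/ha

$9185/ha


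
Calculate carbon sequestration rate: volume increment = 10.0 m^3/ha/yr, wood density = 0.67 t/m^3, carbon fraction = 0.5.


C = 10.0 * 0.67 * 0.5 = 3.35 t C/ha/yr

3.35 t C/ha/yr


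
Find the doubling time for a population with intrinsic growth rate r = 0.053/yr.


td = ln(2) / 0.053 = 0.693147 / 0.053 = 13.0782 ≈ 13.1 years

13.1 years


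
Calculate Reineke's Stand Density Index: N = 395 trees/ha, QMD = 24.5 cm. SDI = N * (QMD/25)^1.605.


QMD/25 = 24.5/25 = 0.98
(0.98)^1.605 = exp(1.605 * ln(0.98)) = exp(1.605 * (-0.0202027)) = exp(-0.0324253) = 0.968095
SDI = 395 * 0.968095 = 382.398 ≈ 382

382


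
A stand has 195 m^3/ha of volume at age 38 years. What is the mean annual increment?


MAI = 195 / 38 = 5.1316 ≈ 5.13 m^3/ha/yr

5.13 m^3/ha/yr


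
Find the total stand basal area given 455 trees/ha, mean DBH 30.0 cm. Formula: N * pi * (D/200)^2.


(D/200)^2 = (30.0/200)^2 = 0.15^2 = 0.0225
Individual BA = 3.141593 * 0.0225 = 0.0706858 m^2
Stand BA = 455 * 0.0706858 = 32.1620 ≈ 32.16 m^2/ha

32.16 m^2/ha


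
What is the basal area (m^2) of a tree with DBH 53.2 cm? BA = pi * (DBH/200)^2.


D/200 = 53.2/200 = 0.266 m
(D/200)^2 = 0.266^2 = 0.070756
BA = 3.141593 * 0.070756 = 0.222287 ≈ 0.2223 m^2

0.2223 m^2


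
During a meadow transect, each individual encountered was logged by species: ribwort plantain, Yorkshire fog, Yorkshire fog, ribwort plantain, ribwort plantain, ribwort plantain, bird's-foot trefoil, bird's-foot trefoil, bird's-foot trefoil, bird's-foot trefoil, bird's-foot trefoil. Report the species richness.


Total individuals logged = 11
Distinct species (count of individuals): ribwort plantain (4), Yorkshire fog (2), bird's-foot trefoil (5)
Species richness = number of distinct species = 3

3


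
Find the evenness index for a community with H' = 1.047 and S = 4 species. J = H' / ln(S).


ln(4) = 1.38629
J = H' / ln(S) = 1.047 / 1.38629 = 0.755253 ≈ 0.7553

0.7553


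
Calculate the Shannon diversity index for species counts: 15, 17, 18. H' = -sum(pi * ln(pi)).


Total N = 15 + 17 + 18 = 50
Per-species terms:
  p = 15/50 = 0.300000; ln(p) = -1.203973; p*ln(p) = 0.300000 * (-1.203973) = -0.361192
  p = 17/50 = 0.340000; ln(p) = -1.078810; p*ln(p) = 0.340000 * (-1.078810) = -0.366795
  p = 18/50 = 0.360000; ln(p) = -1.021651; p*ln(p) = 0.360000 * (-1.021651) = -0.367794
sum(p*ln(p)) = (-0.361192) + (-0.366795) + (-0.367794) = -1.095781
H' = -(-1.095781) = 1.095781 ≈ 1.0958

1.0958


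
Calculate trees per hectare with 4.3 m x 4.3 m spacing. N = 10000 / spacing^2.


N = 10000 / 4.3^2 = 10000 / 18.49 = 540.833 ≈ 541 trees/ha

541 trees/ha


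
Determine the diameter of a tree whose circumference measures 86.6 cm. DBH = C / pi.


DBH = C / pi = 86.6 / 3.141593 = 27.5656 ≈ 27.57 cm

27.57 cm


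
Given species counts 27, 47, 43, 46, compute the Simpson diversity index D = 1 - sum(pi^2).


Total N = 27 + 47 + 43 + 46 = 163
Per-species terms:
  p = 27/163 = 0.165644; p^2 = 0.165644^2 = 0.027438
  p = 47/163 = 0.288344; p^2 = 0.288344^2 = 0.083142
  p = 43/163 = 0.263804; p^2 = 0.263804^2 = 0.069593
  p = 46/163 = 0.282209; p^2 = 0.282209^2 = 0.079642
sum(p^2) = 0.027438 + 0.083142 + 0.069593 + 0.079642 = 0.259815
D = 1 - 0.259815 = 0.740185 ≈ 0.7402

0.7402


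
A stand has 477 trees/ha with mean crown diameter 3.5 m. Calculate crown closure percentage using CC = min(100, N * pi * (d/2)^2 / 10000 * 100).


(d/2)^2 = (3.5/2)^2 = 1.75^2 = 3.0625
Crown area = 3.141593 * 3.0625 = 9.62113 m^2
N * area / 10000 * 100 = 477 * 9.62113 / 10000 * 100 = 45.8928
CC = min(100, 45.8928) = 45.8928 ≈ 45.9%

45.9%


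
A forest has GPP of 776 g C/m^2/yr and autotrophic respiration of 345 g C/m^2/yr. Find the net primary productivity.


NPP = GPP - Ra = 776 - 345 = 431 g C/m^2/yr

431 g C/m^2/yr


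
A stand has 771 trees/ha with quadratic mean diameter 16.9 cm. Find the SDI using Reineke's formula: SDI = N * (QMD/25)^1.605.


QMD/25 = 16.9/25 = 0.676
(0.676)^1.605 = exp(1.605 * ln(0.676)) = exp(1.605 * (-0.391562)) = exp(-0.628457) = 0.533414
SDI = 771 * 0.533414 = 411.262 ≈ 411

411


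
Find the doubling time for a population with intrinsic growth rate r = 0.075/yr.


td = ln(2) / 0.075 = 0.693147 / 0.075 = 9.24196 ≈ 9.2 years

9.2 years


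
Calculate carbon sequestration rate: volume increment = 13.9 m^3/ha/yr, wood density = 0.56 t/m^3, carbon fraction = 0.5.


C = 13.9 * 0.56 * 0.5 = 3.892 ≈ 3.89 t C/ha/yr

3.89 t C/ha/yr


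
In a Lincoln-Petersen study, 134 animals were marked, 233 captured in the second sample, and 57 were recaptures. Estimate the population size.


N = M * C / R = 134 * 233 / 57 = 31222 / 57 = 547.75 ≈ 548

548 individuals


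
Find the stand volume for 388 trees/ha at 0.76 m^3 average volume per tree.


V_stand = 388 * 0.76 = 294.88 ≈ 294.9 m^3/ha

294.9 m^3/ha


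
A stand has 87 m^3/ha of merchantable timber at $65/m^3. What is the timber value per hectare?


Value = 87 * 65 = $5655/ha

$5655/ha


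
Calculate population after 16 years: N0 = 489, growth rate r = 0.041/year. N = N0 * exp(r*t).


r*t = 0.041 * 16 = 0.656
exp(0.656) = 1.92707
N = 489 * 1.92707 = 942.337 ≈ 942

942


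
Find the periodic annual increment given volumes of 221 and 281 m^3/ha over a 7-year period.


PAI = (V2 - V1) / period = (281 - 221) / 7 = 60 / 7 = 8.5714 ≈ 8.57 m^3/ha/yr

8.57 m^3/ha/yr


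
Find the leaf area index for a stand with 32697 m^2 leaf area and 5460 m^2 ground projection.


LAI = 32697 / 5460 = 5.9885 ≈ 5.99

5.99


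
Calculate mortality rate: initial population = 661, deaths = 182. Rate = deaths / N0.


Mortality rate = 182 / 661 = 0.275340 ≈ 0.2753

0.2753


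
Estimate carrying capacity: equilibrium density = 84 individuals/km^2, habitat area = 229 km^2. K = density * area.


K = 84 * 229 = 19236 individuals

19236 individuals


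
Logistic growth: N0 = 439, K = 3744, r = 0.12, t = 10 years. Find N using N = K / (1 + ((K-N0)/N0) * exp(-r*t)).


(K - N0)/N0 = (3744 - 439)/439 = 3305/439 = 7.52847
r*t = 0.12 * 10 = 1.2; exp(-1.2) = 0.301194
7.52847 * 0.301194 = 2.26753
1 + 2.26753 = 3.26753
N = 3744 / 3.26753 = 1145.82 ≈ 1146

1146


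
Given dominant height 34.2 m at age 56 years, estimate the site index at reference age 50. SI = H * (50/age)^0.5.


50/56 = 0.892857
(0.892857)^0.5 = 0.944911
SI = 34.2 * 0.944911 = 32.3160 ≈ 32.3 m

32.3 m


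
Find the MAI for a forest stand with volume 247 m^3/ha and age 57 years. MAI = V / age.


MAI = 247 / 57 = 4.3333 ≈ 4.33 m^3/ha/yr

4.33 m^3/ha/yr


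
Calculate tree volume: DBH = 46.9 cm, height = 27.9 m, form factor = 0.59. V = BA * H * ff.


(D/200)^2 = (46.9/200)^2 = 0.2345^2 = 0.05499025
BA = 3.141593 * 0.05499025 = 0.172757 m^2
V = 0.172757 * 27.9 * 0.59 = 2.84375 ≈ 2.844 m^3

2.844 m^3


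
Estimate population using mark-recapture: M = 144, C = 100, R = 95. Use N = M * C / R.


N = M * C / R = 144 * 100 / 95 = 14400 / 95 = 151.58 ≈ 152

152 individuals


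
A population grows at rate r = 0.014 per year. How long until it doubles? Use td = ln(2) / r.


td = ln(2) / 0.014 = 0.693147 / 0.014 = 49.5105 ≈ 49.5 years

49.5 years


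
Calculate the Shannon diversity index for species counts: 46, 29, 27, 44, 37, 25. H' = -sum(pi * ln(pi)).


Total N = 46 + 29 + 27 + 44 + 37 + 25 = 208
Per-species terms:
  p = 46/208 = 0.221154; ln(p) = -1.508896; p*ln(p) = 0.221154 * (-1.508896) = -0.333698
  p = 29/208 = 0.139423; ln(p) = -1.970243; p*ln(p) = 0.139423 * (-1.970243) = -0.274697
  p = 27/208 = 0.129808; ln(p) = -2.041699; p*ln(p) = 0.129808 * (-2.041699) = -0.265029
  p = 44/208 = 0.211538; ln(p) = -1.553351; p*ln(p) = 0.211538 * (-1.553351) = -0.328593
  p = 37/208 = 0.177885; ln(p) = -1.726618; p*ln(p) = 0.177885 * (-1.726618) = -0.307139
  p = 25/208 = 0.120192; ln(p) = -2.118665; p*ln(p) = 0.120192 * (-2.118665) = -0.254647
sum(p*ln(p)) = (-0.333698) + (-0.274697) + (-0.265029) + (-0.328593) + (-0.307139) + (-0.254647) = -1.763803
H' = -(-1.763803) = 1.763803 ≈ 1.7638

1.7638


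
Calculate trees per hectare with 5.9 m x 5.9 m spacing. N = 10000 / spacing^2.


N = 10000 / 5.9^2 = 10000 / 34.81 = 287.274 ≈ 287 trees/ha

287 trees/ha


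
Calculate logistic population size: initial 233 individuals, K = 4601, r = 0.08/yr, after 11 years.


(K - N0)/N0 = (4601 - 233)/233 = 4368/233 = 18.7468
r*t = 0.08 * 11 = 0.88; exp(-0.88) = 0.414783
18.7468 * 0.414783 = 7.77585
1 + 7.77585 = 8.77585
N = 4601 / 8.77585 = 524.280 ≈ 524

524


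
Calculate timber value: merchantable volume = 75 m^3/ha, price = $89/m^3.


Value = 75 * 89 = $6675/ha

$6675/ha


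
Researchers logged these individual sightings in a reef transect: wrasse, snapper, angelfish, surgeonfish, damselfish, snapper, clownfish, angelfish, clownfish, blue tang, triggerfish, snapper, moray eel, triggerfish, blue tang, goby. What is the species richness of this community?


Total individuals logged = 16
Distinct species (count of individuals): wrasse (1), snapper (3), angelfish (2), surgeonfish (1), damselfish (1), clownfish (2), blue tang (2), triggerfish (2), moray eel (1), goby (1)
Species richness = number of distinct species = 10

10


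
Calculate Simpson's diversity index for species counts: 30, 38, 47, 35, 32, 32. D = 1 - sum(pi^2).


Total N = 30 + 38 + 47 + 35 + 32 + 32 = 214
Per-species terms:
  p = 30/214 = 0.140187; p^2 = 0.140187^2 = 0.019652
  p = 38/214 = 0.177570; p^2 = 0.177570^2 = 0.031531
  p = 47/214 = 0.219626; p^2 = 0.219626^2 = 0.048236
  p = 35/214 = 0.163551; p^2 = 0.163551^2 = 0.026749
  p = 32/214 = 0.149533; p^2 = 0.149533^2 = 0.022360
  p = 32/214 = 0.149533; p^2 = 0.149533^2 = 0.022360
sum(p^2) = 0.019652 + 0.031531 + 0.048236 + 0.026749 + 0.022360 + 0.022360 = 0.170888
D = 1 - 0.170888 = 0.829112 ≈ 0.8291

0.8291


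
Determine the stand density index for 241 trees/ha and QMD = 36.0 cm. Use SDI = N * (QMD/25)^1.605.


QMD/25 = 36.0/25 = 1.44
(1.44)^1.605 = exp(1.605 * ln(1.44)) = exp(1.605 * 0.364643) = exp(0.585252) = 1.79544
SDI = 241 * 1.79544 = 432.701 ≈ 433

433
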